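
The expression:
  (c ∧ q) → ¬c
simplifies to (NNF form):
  ¬c ∨ ¬q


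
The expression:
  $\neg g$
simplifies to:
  $\neg g$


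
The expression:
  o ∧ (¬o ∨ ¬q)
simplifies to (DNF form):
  o ∧ ¬q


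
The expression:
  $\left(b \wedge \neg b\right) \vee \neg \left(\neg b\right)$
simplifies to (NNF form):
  $b$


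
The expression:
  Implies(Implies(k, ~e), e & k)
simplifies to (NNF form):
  e & k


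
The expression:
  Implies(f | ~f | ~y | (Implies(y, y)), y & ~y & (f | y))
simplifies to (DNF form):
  False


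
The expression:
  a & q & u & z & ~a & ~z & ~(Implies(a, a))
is never true.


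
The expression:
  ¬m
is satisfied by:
  {m: False}


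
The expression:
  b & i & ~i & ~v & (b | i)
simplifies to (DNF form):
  False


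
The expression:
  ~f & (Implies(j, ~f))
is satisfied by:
  {f: False}


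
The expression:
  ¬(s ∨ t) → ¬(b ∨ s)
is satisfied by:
  {t: True, s: True, b: False}
  {t: True, s: False, b: False}
  {s: True, t: False, b: False}
  {t: False, s: False, b: False}
  {b: True, t: True, s: True}
  {b: True, t: True, s: False}
  {b: True, s: True, t: False}


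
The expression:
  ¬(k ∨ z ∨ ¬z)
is never true.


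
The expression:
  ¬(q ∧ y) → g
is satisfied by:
  {q: True, g: True, y: True}
  {q: True, g: True, y: False}
  {g: True, y: True, q: False}
  {g: True, y: False, q: False}
  {q: True, y: True, g: False}


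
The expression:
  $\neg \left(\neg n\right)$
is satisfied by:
  {n: True}


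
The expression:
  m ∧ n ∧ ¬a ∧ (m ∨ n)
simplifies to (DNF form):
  m ∧ n ∧ ¬a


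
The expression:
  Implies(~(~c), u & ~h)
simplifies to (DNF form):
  ~c | (u & ~h)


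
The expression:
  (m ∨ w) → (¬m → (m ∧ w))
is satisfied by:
  {m: True, w: False}
  {w: False, m: False}
  {w: True, m: True}


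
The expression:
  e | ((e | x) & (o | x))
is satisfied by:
  {x: True, e: True}
  {x: True, e: False}
  {e: True, x: False}


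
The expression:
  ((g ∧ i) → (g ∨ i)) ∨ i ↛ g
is always true.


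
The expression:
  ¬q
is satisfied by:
  {q: False}


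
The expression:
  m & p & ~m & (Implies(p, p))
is never true.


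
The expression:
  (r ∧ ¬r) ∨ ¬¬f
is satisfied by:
  {f: True}


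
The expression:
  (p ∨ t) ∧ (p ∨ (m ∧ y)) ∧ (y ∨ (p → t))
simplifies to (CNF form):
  (m ∨ p) ∧ (p ∨ t) ∧ (p ∨ y) ∧ (t ∨ y)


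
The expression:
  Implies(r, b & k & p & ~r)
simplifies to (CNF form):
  ~r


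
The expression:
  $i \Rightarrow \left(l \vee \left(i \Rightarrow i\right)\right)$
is always true.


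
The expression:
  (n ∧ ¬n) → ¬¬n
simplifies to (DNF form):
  True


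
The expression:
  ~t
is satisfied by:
  {t: False}


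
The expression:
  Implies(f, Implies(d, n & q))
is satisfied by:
  {q: True, n: True, d: False, f: False}
  {q: True, n: False, d: False, f: False}
  {n: True, f: False, q: False, d: False}
  {f: False, n: False, q: False, d: False}
  {f: True, q: True, n: True, d: False}
  {f: True, q: True, n: False, d: False}
  {f: True, n: True, q: False, d: False}
  {f: True, n: False, q: False, d: False}
  {d: True, q: True, n: True, f: False}
  {d: True, q: True, n: False, f: False}
  {d: True, n: True, q: False, f: False}
  {d: True, n: False, q: False, f: False}
  {f: True, d: True, q: True, n: True}


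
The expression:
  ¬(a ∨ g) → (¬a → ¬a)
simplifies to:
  True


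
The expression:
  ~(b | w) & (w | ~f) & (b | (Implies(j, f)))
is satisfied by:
  {w: False, f: False, j: False, b: False}


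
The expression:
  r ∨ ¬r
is always true.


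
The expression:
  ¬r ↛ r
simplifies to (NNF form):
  True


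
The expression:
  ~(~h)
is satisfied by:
  {h: True}


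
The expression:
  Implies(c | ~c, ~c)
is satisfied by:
  {c: False}


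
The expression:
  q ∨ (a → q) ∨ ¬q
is always true.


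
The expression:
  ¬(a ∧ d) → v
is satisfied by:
  {a: True, v: True, d: True}
  {a: True, v: True, d: False}
  {v: True, d: True, a: False}
  {v: True, d: False, a: False}
  {a: True, d: True, v: False}


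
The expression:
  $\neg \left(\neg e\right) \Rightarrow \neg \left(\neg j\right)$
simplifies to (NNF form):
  $j \vee \neg e$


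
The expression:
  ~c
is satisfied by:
  {c: False}


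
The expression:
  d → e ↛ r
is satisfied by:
  {e: True, r: False, d: False}
  {r: False, d: False, e: False}
  {e: True, r: True, d: False}
  {r: True, e: False, d: False}
  {d: True, e: True, r: False}


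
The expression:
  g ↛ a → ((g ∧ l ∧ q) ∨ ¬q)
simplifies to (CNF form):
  a ∨ l ∨ ¬g ∨ ¬q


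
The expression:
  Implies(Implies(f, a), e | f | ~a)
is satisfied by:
  {e: True, f: True, a: False}
  {e: True, f: False, a: False}
  {f: True, e: False, a: False}
  {e: False, f: False, a: False}
  {a: True, e: True, f: True}
  {a: True, e: True, f: False}
  {a: True, f: True, e: False}


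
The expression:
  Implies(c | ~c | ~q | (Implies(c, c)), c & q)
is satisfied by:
  {c: True, q: True}


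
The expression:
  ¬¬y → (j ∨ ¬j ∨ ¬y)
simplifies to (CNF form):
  True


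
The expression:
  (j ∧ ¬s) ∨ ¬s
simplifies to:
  ¬s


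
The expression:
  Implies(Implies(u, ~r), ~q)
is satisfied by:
  {u: True, r: True, q: False}
  {u: True, r: False, q: False}
  {r: True, u: False, q: False}
  {u: False, r: False, q: False}
  {q: True, u: True, r: True}


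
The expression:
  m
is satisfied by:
  {m: True}


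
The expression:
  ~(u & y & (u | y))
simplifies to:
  ~u | ~y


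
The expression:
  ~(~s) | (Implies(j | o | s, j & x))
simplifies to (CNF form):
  (j | s | ~j) & (j | s | ~o) & (s | x | ~j) & (s | x | ~o)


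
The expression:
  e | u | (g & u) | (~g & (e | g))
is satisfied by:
  {e: True, u: True}
  {e: True, u: False}
  {u: True, e: False}


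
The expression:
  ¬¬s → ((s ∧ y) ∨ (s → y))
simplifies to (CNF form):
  y ∨ ¬s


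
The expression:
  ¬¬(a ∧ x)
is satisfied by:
  {a: True, x: True}


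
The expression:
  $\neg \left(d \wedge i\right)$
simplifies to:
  $\neg d \vee \neg i$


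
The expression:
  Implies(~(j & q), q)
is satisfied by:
  {q: True}


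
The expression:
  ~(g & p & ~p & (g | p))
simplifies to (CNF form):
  True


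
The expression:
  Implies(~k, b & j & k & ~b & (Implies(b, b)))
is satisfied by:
  {k: True}


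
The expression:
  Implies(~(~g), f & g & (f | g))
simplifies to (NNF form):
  f | ~g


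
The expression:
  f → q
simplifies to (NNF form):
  q ∨ ¬f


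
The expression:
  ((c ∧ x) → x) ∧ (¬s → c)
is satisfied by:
  {c: True, s: True}
  {c: True, s: False}
  {s: True, c: False}


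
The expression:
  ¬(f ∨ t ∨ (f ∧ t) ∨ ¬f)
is never true.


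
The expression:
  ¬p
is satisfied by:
  {p: False}


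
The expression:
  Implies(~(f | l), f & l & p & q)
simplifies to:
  f | l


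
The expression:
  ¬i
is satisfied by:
  {i: False}


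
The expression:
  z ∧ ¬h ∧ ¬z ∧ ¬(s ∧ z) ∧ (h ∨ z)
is never true.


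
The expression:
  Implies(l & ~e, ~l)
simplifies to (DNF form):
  e | ~l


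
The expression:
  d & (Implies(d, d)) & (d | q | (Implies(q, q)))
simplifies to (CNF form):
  d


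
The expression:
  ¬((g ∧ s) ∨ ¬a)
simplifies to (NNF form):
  a ∧ (¬g ∨ ¬s)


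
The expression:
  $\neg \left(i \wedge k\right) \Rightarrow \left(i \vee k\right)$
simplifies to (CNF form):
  $i \vee k$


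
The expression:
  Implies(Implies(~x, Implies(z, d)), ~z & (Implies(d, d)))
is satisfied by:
  {d: False, z: False, x: False}
  {x: True, d: False, z: False}
  {d: True, x: False, z: False}
  {x: True, d: True, z: False}
  {z: True, x: False, d: False}


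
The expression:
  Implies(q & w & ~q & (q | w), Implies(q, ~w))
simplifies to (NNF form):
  True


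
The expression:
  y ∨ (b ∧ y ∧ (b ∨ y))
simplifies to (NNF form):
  y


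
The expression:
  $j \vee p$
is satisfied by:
  {p: True, j: True}
  {p: True, j: False}
  {j: True, p: False}


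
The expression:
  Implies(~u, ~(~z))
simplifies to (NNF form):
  u | z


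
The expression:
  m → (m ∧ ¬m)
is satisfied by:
  {m: False}


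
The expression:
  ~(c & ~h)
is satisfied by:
  {h: True, c: False}
  {c: False, h: False}
  {c: True, h: True}


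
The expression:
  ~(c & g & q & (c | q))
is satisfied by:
  {g: False, c: False, q: False}
  {q: True, g: False, c: False}
  {c: True, g: False, q: False}
  {q: True, c: True, g: False}
  {g: True, q: False, c: False}
  {q: True, g: True, c: False}
  {c: True, g: True, q: False}


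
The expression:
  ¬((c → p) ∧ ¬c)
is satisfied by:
  {c: True}


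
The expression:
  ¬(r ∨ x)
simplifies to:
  ¬r ∧ ¬x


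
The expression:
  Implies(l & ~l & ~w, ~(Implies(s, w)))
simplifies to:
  True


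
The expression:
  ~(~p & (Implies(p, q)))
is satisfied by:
  {p: True}


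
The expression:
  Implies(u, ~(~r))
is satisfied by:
  {r: True, u: False}
  {u: False, r: False}
  {u: True, r: True}


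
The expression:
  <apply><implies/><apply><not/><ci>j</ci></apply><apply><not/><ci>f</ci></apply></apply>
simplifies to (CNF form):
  <apply><or/><ci>j</ci><apply><not/><ci>f</ci></apply></apply>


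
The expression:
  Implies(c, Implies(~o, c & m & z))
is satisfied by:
  {z: True, o: True, m: True, c: False}
  {z: True, o: True, m: False, c: False}
  {o: True, m: True, z: False, c: False}
  {o: True, z: False, m: False, c: False}
  {z: True, m: True, o: False, c: False}
  {z: True, m: False, o: False, c: False}
  {m: True, z: False, o: False, c: False}
  {z: False, m: False, o: False, c: False}
  {z: True, c: True, o: True, m: True}
  {z: True, c: True, o: True, m: False}
  {c: True, o: True, m: True, z: False}
  {c: True, o: True, m: False, z: False}
  {c: True, z: True, m: True, o: False}


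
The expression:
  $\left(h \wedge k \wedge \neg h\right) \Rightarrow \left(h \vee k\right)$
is always true.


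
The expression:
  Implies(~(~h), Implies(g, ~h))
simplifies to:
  ~g | ~h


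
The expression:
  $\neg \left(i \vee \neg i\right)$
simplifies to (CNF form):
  $\text{False}$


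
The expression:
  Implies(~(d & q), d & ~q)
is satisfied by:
  {d: True}


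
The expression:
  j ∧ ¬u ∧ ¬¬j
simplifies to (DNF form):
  j ∧ ¬u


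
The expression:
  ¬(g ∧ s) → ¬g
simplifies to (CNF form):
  s ∨ ¬g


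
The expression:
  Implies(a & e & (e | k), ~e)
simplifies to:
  ~a | ~e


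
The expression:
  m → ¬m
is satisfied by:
  {m: False}


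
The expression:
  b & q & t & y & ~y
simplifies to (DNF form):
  False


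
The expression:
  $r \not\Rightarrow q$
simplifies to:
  $r \wedge \neg q$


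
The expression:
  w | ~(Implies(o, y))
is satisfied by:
  {o: True, w: True, y: False}
  {w: True, y: False, o: False}
  {o: True, w: True, y: True}
  {w: True, y: True, o: False}
  {o: True, y: False, w: False}


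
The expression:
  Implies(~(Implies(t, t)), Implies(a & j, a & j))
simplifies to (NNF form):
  True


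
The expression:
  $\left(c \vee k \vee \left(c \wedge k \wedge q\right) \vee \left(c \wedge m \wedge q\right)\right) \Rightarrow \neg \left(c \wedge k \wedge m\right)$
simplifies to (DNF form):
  $\neg c \vee \neg k \vee \neg m$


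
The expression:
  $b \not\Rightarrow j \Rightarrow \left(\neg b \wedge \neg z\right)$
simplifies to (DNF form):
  $j \vee \neg b$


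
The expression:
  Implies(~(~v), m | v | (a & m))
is always true.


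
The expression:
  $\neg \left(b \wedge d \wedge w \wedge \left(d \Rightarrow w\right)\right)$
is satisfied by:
  {w: False, d: False, b: False}
  {b: True, w: False, d: False}
  {d: True, w: False, b: False}
  {b: True, d: True, w: False}
  {w: True, b: False, d: False}
  {b: True, w: True, d: False}
  {d: True, w: True, b: False}


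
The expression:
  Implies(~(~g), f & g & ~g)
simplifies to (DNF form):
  ~g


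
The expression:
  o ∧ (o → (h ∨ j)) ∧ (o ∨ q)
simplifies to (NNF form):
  o ∧ (h ∨ j)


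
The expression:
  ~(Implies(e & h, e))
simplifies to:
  False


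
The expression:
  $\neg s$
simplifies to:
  $\neg s$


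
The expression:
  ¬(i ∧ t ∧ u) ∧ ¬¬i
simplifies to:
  i ∧ (¬t ∨ ¬u)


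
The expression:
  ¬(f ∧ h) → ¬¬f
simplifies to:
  f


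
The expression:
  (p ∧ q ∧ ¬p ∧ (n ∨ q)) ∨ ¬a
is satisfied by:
  {a: False}


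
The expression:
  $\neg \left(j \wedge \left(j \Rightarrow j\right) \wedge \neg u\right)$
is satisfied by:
  {u: True, j: False}
  {j: False, u: False}
  {j: True, u: True}


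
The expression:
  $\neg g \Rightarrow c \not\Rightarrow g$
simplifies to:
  $c \vee g$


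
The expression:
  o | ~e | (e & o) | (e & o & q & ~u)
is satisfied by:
  {o: True, e: False}
  {e: False, o: False}
  {e: True, o: True}


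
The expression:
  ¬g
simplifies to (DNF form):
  ¬g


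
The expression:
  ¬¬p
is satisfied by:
  {p: True}


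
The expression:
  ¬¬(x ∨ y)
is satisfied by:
  {y: True, x: True}
  {y: True, x: False}
  {x: True, y: False}


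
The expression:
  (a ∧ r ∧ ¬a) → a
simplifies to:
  True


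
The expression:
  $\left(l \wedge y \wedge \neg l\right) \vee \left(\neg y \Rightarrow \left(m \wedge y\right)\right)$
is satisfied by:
  {y: True}


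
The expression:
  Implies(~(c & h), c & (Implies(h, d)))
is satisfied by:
  {c: True}


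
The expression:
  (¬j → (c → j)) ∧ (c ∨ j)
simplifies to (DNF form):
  j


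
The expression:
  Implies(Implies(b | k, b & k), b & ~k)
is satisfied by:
  {b: True, k: False}
  {k: True, b: False}


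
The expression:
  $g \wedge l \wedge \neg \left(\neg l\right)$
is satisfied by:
  {g: True, l: True}


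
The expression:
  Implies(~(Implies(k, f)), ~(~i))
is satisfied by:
  {i: True, f: True, k: False}
  {i: True, f: False, k: False}
  {f: True, i: False, k: False}
  {i: False, f: False, k: False}
  {i: True, k: True, f: True}
  {i: True, k: True, f: False}
  {k: True, f: True, i: False}


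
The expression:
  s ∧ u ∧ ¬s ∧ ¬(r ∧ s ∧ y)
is never true.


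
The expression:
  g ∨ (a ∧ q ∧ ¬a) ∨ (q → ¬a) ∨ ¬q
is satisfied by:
  {g: True, q: False, a: False}
  {g: False, q: False, a: False}
  {a: True, g: True, q: False}
  {a: True, g: False, q: False}
  {q: True, g: True, a: False}
  {q: True, g: False, a: False}
  {q: True, a: True, g: True}


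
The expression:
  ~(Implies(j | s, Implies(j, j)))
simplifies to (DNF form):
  False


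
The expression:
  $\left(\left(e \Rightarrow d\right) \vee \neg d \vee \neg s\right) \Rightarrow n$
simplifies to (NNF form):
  $n$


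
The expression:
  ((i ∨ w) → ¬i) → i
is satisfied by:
  {i: True}


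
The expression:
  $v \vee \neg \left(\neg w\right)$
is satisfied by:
  {v: True, w: True}
  {v: True, w: False}
  {w: True, v: False}


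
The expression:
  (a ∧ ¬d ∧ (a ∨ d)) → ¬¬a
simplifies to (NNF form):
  True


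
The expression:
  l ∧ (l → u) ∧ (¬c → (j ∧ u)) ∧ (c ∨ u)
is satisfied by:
  {c: True, j: True, u: True, l: True}
  {c: True, u: True, l: True, j: False}
  {j: True, u: True, l: True, c: False}


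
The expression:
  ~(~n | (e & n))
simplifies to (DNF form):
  n & ~e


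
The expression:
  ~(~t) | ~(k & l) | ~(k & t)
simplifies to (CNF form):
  True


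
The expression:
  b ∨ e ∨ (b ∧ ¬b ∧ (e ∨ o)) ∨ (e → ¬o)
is always true.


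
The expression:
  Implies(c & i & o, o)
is always true.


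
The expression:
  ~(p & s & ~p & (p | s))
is always true.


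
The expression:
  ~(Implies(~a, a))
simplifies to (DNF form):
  ~a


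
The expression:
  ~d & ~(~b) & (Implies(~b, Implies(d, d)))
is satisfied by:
  {b: True, d: False}


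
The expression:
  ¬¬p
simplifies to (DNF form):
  p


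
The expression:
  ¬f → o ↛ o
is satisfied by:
  {f: True}


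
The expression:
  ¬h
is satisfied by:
  {h: False}


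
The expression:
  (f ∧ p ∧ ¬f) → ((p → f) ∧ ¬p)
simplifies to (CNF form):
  True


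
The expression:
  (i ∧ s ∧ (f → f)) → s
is always true.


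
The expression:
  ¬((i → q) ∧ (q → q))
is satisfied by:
  {i: True, q: False}


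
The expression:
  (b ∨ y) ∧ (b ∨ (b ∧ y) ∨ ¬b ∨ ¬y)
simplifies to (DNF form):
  b ∨ y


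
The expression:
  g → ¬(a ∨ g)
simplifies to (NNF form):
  ¬g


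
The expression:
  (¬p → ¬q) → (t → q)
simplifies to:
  q ∨ ¬t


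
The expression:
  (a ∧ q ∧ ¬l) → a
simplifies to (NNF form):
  True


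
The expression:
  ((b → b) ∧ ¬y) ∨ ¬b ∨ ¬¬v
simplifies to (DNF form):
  v ∨ ¬b ∨ ¬y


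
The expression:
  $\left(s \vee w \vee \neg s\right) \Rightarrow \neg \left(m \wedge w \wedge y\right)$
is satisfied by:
  {w: False, m: False, y: False}
  {y: True, w: False, m: False}
  {m: True, w: False, y: False}
  {y: True, m: True, w: False}
  {w: True, y: False, m: False}
  {y: True, w: True, m: False}
  {m: True, w: True, y: False}


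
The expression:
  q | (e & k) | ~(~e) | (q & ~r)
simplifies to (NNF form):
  e | q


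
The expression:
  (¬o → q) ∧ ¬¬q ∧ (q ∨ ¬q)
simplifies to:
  q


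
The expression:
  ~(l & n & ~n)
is always true.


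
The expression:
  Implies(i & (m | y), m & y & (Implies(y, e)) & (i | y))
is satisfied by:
  {e: True, y: False, m: False, i: False}
  {e: False, y: False, m: False, i: False}
  {e: True, m: True, y: False, i: False}
  {m: True, e: False, y: False, i: False}
  {e: True, y: True, m: False, i: False}
  {y: True, e: False, m: False, i: False}
  {e: True, m: True, y: True, i: False}
  {m: True, y: True, e: False, i: False}
  {i: True, e: True, y: False, m: False}
  {i: True, e: False, y: False, m: False}
  {i: True, e: True, m: True, y: True}


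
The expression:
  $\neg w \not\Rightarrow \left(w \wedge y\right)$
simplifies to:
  $\neg w$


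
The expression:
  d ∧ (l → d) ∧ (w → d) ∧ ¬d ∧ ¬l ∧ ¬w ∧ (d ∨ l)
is never true.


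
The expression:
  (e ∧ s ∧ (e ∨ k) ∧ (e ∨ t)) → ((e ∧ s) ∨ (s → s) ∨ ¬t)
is always true.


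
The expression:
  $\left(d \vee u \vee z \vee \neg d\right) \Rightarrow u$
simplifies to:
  $u$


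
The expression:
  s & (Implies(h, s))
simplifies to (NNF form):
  s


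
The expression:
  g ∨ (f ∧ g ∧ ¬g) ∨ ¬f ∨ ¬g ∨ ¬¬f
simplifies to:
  True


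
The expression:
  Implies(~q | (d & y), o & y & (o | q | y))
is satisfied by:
  {o: True, q: True, d: False, y: False}
  {q: True, y: False, o: False, d: False}
  {y: True, o: True, q: True, d: False}
  {y: True, q: True, o: False, d: False}
  {d: True, o: True, q: True, y: False}
  {d: True, q: True, y: False, o: False}
  {d: True, y: True, q: True, o: True}
  {o: True, y: True, d: False, q: False}
  {d: True, o: True, y: True, q: False}


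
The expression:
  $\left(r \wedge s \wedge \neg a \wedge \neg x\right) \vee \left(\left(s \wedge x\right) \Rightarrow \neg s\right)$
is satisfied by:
  {s: False, x: False}
  {x: True, s: False}
  {s: True, x: False}


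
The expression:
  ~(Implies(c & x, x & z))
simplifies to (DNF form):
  c & x & ~z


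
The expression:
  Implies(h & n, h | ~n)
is always true.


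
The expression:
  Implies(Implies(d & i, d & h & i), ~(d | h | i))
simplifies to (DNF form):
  (d & i & ~h) | (d & ~d & ~h) | (i & ~h & ~i) | (~d & ~h & ~i)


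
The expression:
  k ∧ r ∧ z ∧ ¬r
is never true.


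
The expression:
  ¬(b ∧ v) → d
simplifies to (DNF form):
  d ∨ (b ∧ v)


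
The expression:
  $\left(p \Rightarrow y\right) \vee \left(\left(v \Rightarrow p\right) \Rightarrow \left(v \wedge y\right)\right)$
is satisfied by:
  {y: True, p: False}
  {p: False, y: False}
  {p: True, y: True}


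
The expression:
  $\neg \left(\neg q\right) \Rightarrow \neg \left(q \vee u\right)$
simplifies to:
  $\neg q$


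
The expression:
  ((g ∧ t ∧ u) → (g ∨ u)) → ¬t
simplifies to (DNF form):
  ¬t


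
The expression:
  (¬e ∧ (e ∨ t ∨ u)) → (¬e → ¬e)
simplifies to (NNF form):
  True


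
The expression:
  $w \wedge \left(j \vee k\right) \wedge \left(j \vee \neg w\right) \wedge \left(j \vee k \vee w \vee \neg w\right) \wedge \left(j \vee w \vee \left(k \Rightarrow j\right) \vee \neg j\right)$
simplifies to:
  $j \wedge w$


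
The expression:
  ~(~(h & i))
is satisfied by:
  {h: True, i: True}


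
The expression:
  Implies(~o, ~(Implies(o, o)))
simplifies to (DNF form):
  o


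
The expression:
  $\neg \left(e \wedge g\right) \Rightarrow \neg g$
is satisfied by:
  {e: True, g: False}
  {g: False, e: False}
  {g: True, e: True}


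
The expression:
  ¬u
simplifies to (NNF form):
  ¬u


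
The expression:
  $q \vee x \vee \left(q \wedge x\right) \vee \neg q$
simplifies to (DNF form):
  $\text{True}$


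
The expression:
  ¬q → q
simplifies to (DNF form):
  q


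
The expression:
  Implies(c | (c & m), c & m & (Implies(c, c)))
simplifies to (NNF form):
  m | ~c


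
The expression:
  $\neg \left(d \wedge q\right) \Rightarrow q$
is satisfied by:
  {q: True}


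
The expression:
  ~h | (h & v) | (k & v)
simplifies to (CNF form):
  v | ~h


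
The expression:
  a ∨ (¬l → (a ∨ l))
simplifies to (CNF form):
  a ∨ l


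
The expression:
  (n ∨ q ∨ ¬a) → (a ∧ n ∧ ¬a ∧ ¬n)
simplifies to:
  a ∧ ¬n ∧ ¬q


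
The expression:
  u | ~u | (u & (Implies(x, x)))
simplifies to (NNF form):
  True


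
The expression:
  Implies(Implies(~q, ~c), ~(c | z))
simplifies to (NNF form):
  (c & ~q) | (~c & ~z)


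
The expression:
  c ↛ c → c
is always true.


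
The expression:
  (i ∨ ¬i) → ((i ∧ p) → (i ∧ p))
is always true.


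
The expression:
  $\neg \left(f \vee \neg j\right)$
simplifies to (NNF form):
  $j \wedge \neg f$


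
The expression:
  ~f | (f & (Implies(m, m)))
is always true.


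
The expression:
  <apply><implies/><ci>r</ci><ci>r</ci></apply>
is always true.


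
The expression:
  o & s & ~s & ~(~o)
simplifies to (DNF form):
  False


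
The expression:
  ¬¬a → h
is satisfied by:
  {h: True, a: False}
  {a: False, h: False}
  {a: True, h: True}


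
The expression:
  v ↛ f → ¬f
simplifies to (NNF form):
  True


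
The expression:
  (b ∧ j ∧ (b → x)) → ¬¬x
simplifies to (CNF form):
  True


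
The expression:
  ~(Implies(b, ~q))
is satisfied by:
  {b: True, q: True}


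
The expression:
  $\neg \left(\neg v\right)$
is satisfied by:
  {v: True}


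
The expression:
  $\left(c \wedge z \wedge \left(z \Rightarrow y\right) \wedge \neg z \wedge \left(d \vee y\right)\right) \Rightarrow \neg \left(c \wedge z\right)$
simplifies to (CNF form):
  $\text{True}$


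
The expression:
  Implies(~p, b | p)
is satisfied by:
  {b: True, p: True}
  {b: True, p: False}
  {p: True, b: False}


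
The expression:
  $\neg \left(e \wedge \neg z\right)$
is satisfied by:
  {z: True, e: False}
  {e: False, z: False}
  {e: True, z: True}


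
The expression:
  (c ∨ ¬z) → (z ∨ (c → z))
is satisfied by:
  {z: True, c: False}
  {c: False, z: False}
  {c: True, z: True}


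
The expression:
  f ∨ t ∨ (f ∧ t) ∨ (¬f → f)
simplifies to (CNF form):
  f ∨ t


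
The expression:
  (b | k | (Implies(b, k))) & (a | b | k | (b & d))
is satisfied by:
  {a: True, b: True, k: True}
  {a: True, b: True, k: False}
  {a: True, k: True, b: False}
  {a: True, k: False, b: False}
  {b: True, k: True, a: False}
  {b: True, k: False, a: False}
  {k: True, b: False, a: False}


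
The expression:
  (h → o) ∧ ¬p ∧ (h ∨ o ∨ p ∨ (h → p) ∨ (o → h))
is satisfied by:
  {o: True, p: False, h: False}
  {p: False, h: False, o: False}
  {o: True, h: True, p: False}


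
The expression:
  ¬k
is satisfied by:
  {k: False}


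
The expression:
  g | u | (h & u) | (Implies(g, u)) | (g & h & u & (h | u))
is always true.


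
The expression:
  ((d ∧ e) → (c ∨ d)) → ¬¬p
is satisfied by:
  {p: True}


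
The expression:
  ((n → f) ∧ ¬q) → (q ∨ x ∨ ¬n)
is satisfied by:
  {x: True, q: True, n: False, f: False}
  {x: True, q: False, n: False, f: False}
  {q: True, x: False, n: False, f: False}
  {x: False, q: False, n: False, f: False}
  {f: True, x: True, q: True, n: False}
  {f: True, x: True, q: False, n: False}
  {f: True, q: True, x: False, n: False}
  {f: True, q: False, x: False, n: False}
  {x: True, n: True, q: True, f: False}
  {x: True, n: True, q: False, f: False}
  {n: True, q: True, x: False, f: False}
  {n: True, x: False, q: False, f: False}
  {f: True, n: True, x: True, q: True}
  {f: True, n: True, x: True, q: False}
  {f: True, n: True, q: True, x: False}


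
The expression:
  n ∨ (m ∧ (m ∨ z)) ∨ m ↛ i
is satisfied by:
  {n: True, m: True}
  {n: True, m: False}
  {m: True, n: False}


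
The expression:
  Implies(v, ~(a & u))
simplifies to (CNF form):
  ~a | ~u | ~v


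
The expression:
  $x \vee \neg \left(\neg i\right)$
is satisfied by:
  {i: True, x: True}
  {i: True, x: False}
  {x: True, i: False}


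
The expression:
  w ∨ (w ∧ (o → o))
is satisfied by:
  {w: True}


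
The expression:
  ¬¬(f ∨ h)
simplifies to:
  f ∨ h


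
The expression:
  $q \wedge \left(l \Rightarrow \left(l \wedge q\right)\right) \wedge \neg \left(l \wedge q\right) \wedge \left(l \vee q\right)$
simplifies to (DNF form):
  $q \wedge \neg l$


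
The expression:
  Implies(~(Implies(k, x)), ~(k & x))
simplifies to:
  True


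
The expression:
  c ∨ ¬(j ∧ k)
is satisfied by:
  {c: True, k: False, j: False}
  {k: False, j: False, c: False}
  {j: True, c: True, k: False}
  {j: True, k: False, c: False}
  {c: True, k: True, j: False}
  {k: True, c: False, j: False}
  {j: True, k: True, c: True}


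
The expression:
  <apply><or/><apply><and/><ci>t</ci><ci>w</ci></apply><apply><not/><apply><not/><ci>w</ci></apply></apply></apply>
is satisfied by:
  {w: True}


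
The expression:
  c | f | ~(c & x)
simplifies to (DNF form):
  True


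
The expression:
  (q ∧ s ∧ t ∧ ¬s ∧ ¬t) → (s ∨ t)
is always true.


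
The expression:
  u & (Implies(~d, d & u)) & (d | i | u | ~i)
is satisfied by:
  {u: True, d: True}


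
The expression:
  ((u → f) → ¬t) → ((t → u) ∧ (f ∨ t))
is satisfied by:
  {t: True, f: True}
  {t: True, f: False}
  {f: True, t: False}


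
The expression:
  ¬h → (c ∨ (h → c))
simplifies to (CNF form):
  True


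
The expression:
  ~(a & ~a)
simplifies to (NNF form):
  True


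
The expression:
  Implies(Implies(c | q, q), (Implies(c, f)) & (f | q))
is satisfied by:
  {f: True, c: False, q: False}
  {q: True, f: True, c: False}
  {f: True, c: True, q: False}
  {q: True, f: True, c: True}
  {q: True, c: False, f: False}
  {c: True, q: False, f: False}


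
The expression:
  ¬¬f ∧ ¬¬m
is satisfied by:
  {m: True, f: True}


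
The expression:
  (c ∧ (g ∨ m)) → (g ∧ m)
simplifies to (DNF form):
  (g ∧ m) ∨ (¬g ∧ ¬m) ∨ ¬c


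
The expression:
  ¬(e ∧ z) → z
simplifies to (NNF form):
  z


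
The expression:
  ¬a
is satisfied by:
  {a: False}


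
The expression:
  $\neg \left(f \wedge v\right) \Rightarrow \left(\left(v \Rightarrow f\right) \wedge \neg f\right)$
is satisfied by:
  {v: False, f: False}
  {f: True, v: True}


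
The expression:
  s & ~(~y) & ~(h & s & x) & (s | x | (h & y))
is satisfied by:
  {s: True, y: True, h: False, x: False}
  {x: True, s: True, y: True, h: False}
  {h: True, s: True, y: True, x: False}


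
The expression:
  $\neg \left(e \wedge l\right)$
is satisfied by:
  {l: False, e: False}
  {e: True, l: False}
  {l: True, e: False}


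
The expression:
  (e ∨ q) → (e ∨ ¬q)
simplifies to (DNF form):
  e ∨ ¬q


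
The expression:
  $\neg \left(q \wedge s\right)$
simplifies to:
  $\neg q \vee \neg s$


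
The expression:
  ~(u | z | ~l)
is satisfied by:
  {l: True, u: False, z: False}


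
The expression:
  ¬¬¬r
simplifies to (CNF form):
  ¬r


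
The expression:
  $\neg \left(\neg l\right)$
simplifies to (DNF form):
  $l$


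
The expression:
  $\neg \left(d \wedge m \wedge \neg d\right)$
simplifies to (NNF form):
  $\text{True}$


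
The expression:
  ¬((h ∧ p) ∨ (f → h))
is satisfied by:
  {f: True, h: False}


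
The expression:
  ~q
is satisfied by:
  {q: False}


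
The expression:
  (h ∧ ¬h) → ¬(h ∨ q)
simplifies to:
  True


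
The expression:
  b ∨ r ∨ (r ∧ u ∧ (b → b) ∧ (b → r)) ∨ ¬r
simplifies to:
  True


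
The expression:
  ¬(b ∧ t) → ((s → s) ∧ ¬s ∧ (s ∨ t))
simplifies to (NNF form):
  t ∧ (b ∨ ¬s)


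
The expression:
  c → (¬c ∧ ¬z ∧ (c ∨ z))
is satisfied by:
  {c: False}


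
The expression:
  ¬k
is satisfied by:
  {k: False}


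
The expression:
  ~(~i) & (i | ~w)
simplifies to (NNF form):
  i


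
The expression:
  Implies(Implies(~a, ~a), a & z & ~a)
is never true.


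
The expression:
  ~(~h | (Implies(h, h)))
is never true.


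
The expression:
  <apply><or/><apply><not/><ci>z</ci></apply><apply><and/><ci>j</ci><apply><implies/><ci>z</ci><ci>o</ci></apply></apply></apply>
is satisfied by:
  {j: True, o: True, z: False}
  {j: True, o: False, z: False}
  {o: True, j: False, z: False}
  {j: False, o: False, z: False}
  {z: True, j: True, o: True}


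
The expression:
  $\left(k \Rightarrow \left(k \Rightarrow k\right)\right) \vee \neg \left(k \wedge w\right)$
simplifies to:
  $\text{True}$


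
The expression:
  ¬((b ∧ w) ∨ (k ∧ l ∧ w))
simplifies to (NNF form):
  (¬b ∧ ¬k) ∨ (¬b ∧ ¬l) ∨ ¬w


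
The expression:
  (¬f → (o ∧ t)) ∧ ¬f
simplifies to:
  o ∧ t ∧ ¬f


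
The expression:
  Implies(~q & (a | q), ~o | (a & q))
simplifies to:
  q | ~a | ~o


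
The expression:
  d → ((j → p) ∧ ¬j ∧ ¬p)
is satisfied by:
  {p: False, d: False, j: False}
  {j: True, p: False, d: False}
  {p: True, j: False, d: False}
  {j: True, p: True, d: False}
  {d: True, j: False, p: False}


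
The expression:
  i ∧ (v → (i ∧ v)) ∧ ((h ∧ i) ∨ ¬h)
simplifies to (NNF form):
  i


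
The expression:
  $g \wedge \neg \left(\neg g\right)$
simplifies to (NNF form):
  $g$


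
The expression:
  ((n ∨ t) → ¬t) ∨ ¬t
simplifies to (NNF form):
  ¬t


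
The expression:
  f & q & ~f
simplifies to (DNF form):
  False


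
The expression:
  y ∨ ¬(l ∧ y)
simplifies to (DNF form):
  True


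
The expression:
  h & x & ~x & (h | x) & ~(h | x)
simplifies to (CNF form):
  False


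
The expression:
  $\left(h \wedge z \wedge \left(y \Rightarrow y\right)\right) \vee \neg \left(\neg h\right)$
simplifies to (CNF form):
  $h$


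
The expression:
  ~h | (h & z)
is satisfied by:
  {z: True, h: False}
  {h: False, z: False}
  {h: True, z: True}


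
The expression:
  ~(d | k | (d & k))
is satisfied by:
  {d: False, k: False}


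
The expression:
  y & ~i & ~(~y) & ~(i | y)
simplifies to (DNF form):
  False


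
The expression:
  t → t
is always true.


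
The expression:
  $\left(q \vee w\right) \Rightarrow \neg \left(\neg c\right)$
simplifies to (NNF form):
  $c \vee \left(\neg q \wedge \neg w\right)$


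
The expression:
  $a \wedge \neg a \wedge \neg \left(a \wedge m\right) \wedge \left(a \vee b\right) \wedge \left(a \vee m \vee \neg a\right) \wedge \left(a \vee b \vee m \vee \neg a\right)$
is never true.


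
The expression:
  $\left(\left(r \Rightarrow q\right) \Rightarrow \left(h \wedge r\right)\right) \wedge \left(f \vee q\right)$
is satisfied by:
  {r: True, f: True, h: True, q: False}
  {r: True, f: True, h: False, q: False}
  {r: True, q: True, f: True, h: True}
  {r: True, q: True, h: True, f: False}


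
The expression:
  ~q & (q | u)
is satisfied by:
  {u: True, q: False}


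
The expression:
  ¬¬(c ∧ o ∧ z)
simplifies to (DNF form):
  c ∧ o ∧ z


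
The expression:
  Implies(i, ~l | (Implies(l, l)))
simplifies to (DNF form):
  True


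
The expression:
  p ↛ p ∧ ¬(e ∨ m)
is never true.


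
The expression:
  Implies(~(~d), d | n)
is always true.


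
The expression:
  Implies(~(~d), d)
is always true.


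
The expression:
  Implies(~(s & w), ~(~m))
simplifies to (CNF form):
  (m | s) & (m | w)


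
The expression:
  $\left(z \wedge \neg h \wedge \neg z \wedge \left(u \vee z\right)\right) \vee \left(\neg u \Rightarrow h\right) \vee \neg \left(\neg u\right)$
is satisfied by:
  {u: True, h: True}
  {u: True, h: False}
  {h: True, u: False}


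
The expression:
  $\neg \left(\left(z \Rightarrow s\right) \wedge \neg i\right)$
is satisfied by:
  {i: True, z: True, s: False}
  {i: True, z: False, s: False}
  {i: True, s: True, z: True}
  {i: True, s: True, z: False}
  {z: True, s: False, i: False}


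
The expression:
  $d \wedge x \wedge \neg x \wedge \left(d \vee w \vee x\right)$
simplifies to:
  $\text{False}$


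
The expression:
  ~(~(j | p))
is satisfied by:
  {p: True, j: True}
  {p: True, j: False}
  {j: True, p: False}


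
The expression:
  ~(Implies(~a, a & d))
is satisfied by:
  {a: False}


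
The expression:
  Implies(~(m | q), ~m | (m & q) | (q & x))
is always true.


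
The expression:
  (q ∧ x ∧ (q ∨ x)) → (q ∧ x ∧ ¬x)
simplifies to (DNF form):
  ¬q ∨ ¬x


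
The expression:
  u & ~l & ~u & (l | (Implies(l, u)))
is never true.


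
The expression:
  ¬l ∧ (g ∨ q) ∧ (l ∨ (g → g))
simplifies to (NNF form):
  ¬l ∧ (g ∨ q)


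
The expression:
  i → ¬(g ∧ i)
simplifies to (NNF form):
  ¬g ∨ ¬i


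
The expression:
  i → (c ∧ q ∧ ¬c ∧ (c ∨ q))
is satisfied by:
  {i: False}


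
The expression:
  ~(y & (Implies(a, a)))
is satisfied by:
  {y: False}


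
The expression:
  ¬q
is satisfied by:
  {q: False}


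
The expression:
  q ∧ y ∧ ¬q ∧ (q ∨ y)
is never true.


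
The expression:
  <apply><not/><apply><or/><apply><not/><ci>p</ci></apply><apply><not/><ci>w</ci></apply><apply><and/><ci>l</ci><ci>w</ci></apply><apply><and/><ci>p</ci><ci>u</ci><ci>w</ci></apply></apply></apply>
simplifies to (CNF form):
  <apply><and/><ci>p</ci><ci>w</ci><apply><not/><ci>l</ci></apply><apply><not/><ci>u</ci></apply></apply>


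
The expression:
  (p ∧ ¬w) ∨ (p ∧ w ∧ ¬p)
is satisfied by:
  {p: True, w: False}


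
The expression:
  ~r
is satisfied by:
  {r: False}


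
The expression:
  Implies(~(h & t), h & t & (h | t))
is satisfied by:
  {t: True, h: True}


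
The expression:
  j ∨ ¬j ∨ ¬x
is always true.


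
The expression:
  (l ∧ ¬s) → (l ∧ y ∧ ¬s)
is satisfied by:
  {y: True, s: True, l: False}
  {y: True, l: False, s: False}
  {s: True, l: False, y: False}
  {s: False, l: False, y: False}
  {y: True, s: True, l: True}
  {y: True, l: True, s: False}
  {s: True, l: True, y: False}


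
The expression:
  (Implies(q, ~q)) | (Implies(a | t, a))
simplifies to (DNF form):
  a | ~q | ~t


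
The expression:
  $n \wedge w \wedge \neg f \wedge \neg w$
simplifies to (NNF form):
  $\text{False}$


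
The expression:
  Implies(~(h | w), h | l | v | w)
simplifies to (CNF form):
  h | l | v | w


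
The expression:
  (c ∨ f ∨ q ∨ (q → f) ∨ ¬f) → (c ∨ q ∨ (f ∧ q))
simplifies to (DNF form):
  c ∨ q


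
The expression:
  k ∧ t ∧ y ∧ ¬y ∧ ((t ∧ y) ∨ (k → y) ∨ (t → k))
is never true.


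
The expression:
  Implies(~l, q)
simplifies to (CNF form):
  l | q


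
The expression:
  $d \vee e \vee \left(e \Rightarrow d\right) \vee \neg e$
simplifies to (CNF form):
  $\text{True}$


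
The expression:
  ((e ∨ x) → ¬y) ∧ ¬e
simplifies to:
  ¬e ∧ (¬x ∨ ¬y)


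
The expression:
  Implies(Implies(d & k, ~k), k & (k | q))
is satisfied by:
  {k: True}


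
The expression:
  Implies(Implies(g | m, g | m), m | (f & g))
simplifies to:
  m | (f & g)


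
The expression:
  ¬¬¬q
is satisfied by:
  {q: False}


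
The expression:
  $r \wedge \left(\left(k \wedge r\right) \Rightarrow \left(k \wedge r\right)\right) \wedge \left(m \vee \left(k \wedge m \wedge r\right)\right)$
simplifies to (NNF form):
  $m \wedge r$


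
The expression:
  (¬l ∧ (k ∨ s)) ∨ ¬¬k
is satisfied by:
  {k: True, s: True, l: False}
  {k: True, s: False, l: False}
  {k: True, l: True, s: True}
  {k: True, l: True, s: False}
  {s: True, l: False, k: False}


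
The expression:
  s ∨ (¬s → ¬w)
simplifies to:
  s ∨ ¬w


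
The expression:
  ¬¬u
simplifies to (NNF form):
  u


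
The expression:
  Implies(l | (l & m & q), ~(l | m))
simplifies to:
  ~l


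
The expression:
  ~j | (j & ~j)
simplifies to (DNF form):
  ~j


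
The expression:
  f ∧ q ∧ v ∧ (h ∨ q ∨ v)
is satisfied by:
  {f: True, q: True, v: True}


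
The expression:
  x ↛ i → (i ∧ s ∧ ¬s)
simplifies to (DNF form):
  i ∨ ¬x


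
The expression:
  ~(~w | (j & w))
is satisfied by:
  {w: True, j: False}


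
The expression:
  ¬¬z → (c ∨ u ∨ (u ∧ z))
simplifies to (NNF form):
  c ∨ u ∨ ¬z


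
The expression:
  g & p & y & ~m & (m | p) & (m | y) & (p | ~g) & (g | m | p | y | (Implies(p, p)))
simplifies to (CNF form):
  g & p & y & ~m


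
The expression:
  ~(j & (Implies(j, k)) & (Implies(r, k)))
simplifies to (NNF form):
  ~j | ~k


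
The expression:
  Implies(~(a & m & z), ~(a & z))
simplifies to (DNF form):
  m | ~a | ~z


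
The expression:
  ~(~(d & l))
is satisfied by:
  {d: True, l: True}


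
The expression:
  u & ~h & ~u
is never true.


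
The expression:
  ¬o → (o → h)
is always true.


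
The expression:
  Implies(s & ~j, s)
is always true.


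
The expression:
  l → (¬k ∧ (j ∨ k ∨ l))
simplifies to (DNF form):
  ¬k ∨ ¬l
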